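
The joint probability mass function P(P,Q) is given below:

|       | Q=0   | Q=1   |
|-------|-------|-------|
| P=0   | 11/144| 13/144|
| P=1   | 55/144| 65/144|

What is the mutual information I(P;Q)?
Marginal P(P) (row sums):
  P(P=0) = 11/144 + 13/144 = 1/6
  P(P=1) = 55/144 + 65/144 = 5/6
Marginal P(Q) (column sums):
  P(Q=0) = 11/144 + 55/144 = 11/24
  P(Q=1) = 13/144 + 65/144 = 13/24

H(P) = -[(1/6)·log₂(1/6) + (5/6)·log₂(5/6)]
  = 0.4308 + 0.2192
  = 0.6500 bits
H(Q) = -[(11/24)·log₂(11/24) + (13/24)·log₂(13/24)]
  = 0.5159 + 0.4791
  = 0.9950 bits
H(P,Q) = -[(11/144)·log₂(11/144) + (13/144)·log₂(13/144) + (55/144)·log₂(55/144) + (65/144)·log₂(65/144)]
  = 0.2834 + 0.3132 + 0.5304 + 0.5180
  = 1.6450 bits

I(P;Q) = H(P) + H(Q) - H(P,Q)
  = 0.6500 + 0.9950 - 1.6450
  = 0.0000 bits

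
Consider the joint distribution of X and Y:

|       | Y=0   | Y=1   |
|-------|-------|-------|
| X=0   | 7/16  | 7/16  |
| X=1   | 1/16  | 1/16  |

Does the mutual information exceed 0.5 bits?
Marginal P(X) (row sums):
  P(X=0) = 7/16 + 7/16 = 7/8
  P(X=1) = 1/16 + 1/16 = 1/8
Marginal P(Y) (column sums):
  P(Y=0) = 7/16 + 1/16 = 1/2
  P(Y=1) = 7/16 + 1/16 = 1/2

H(X) = -[(7/8)·log₂(7/8) + (1/8)·log₂(1/8)]
  = 0.1686 + 0.3750
  = 0.5436 bits
H(Y) = -[(1/2)·log₂(1/2) + (1/2)·log₂(1/2)]
  = 0.5000 + 0.5000
  = 1.0000 bits
H(X,Y) = -[(7/16)·log₂(7/16) + (7/16)·log₂(7/16) + (1/16)·log₂(1/16) + (1/16)·log₂(1/16)]
  = 0.5218 + 0.5218 + 0.2500 + 0.2500
  = 1.5436 bits

I(X;Y) = H(X) + H(Y) - H(X,Y)
  = 0.5436 + 1.0000 - 1.5436
  = 0.0000 bits

No. I(X;Y) = 0.0000 bits, which is ≤ 0.5 bits.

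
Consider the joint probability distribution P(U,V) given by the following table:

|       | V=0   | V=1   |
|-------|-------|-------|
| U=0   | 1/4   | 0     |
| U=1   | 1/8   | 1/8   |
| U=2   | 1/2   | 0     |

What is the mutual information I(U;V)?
Marginal P(U) (row sums):
  P(U=0) = 1/4 + 0 = 1/4
  P(U=1) = 1/8 + 1/8 = 1/4
  P(U=2) = 1/2 + 0 = 1/2
Marginal P(V) (column sums):
  P(V=0) = 1/4 + 1/8 + 1/2 = 7/8
  P(V=1) = 0 + 1/8 + 0 = 1/8

H(U) = -[(1/4)·log₂(1/4) + (1/4)·log₂(1/4) + (1/2)·log₂(1/2)]
  = 0.5000 + 0.5000 + 0.5000
  = 1.5000 bits
H(V) = -[(7/8)·log₂(7/8) + (1/8)·log₂(1/8)]
  = 0.1686 + 0.3750
  = 0.5436 bits
H(U,V) = -[(1/4)·log₂(1/4) + (1/8)·log₂(1/8) + (1/8)·log₂(1/8) + (1/2)·log₂(1/2)]
  = 0.5000 + 0.3750 + 0.3750 + 0.5000
  = 1.7500 bits

I(U;V) = H(U) + H(V) - H(U,V)
  = 1.5000 + 0.5436 - 1.7500
  = 0.2936 bits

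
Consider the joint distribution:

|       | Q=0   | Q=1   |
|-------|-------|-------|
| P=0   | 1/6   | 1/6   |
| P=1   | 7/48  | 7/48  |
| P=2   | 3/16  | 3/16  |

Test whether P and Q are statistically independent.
Marginal P(P) (row sums):
  P(P=0) = 1/6 + 1/6 = 1/3
  P(P=1) = 7/48 + 7/48 = 7/24
  P(P=2) = 3/16 + 3/16 = 3/8
Marginal P(Q) (column sums):
  P(Q=0) = 1/6 + 7/48 + 3/16 = 1/2
  P(Q=1) = 1/6 + 7/48 + 3/16 = 1/2

P and Q are independent iff P(P=i,Q=j) = P(P=i)·P(Q=j) for every cell.
  P(P=0)·P(Q=0) = 1/3 × 1/2 = 1/6 = P(P=0,Q=0) ✓
  P(P=0)·P(Q=1) = 1/3 × 1/2 = 1/6 = P(P=0,Q=1) ✓
  P(P=1)·P(Q=0) = 7/24 × 1/2 = 7/48 = P(P=1,Q=0) ✓
  P(P=1)·P(Q=1) = 7/24 × 1/2 = 7/48 = P(P=1,Q=1) ✓
  P(P=2)·P(Q=0) = 3/8 × 1/2 = 3/16 = P(P=2,Q=0) ✓
  P(P=2)·P(Q=1) = 3/8 × 1/2 = 3/16 = P(P=2,Q=1) ✓

Yes, P and Q are independent: every cell factors, so I(P;Q) = 0 bits.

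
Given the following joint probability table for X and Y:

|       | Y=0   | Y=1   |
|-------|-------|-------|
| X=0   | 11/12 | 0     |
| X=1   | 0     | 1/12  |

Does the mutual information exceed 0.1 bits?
Marginal P(X) (row sums):
  P(X=0) = 11/12 + 0 = 11/12
  P(X=1) = 0 + 1/12 = 1/12
Marginal P(Y) (column sums):
  P(Y=0) = 11/12 + 0 = 11/12
  P(Y=1) = 0 + 1/12 = 1/12

H(X) = -[(11/12)·log₂(11/12) + (1/12)·log₂(1/12)]
  = 0.1151 + 0.2987
  = 0.4138 bits
H(Y) = -[(11/12)·log₂(11/12) + (1/12)·log₂(1/12)]
  = 0.1151 + 0.2987
  = 0.4138 bits
H(X,Y) = -[(11/12)·log₂(11/12) + (1/12)·log₂(1/12)]
  = 0.1151 + 0.2987
  = 0.4138 bits

I(X;Y) = H(X) + H(Y) - H(X,Y)
  = 0.4138 + 0.4138 - 0.4138
  = 0.4138 bits

Yes. I(X;Y) = 0.4138 bits, which is > 0.1 bits.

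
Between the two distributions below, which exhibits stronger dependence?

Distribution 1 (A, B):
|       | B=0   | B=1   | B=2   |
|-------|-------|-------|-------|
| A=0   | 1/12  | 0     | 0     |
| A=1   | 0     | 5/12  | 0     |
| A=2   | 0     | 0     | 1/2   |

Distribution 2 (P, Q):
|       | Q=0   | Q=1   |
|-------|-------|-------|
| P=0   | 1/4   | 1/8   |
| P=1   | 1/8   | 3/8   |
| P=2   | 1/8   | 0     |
Distribution 1 (A, B):
Marginal P(A) (row sums):
  P(A=0) = 1/12 + 0 + 0 = 1/12
  P(A=1) = 0 + 5/12 + 0 = 5/12
  P(A=2) = 0 + 0 + 1/2 = 1/2
Marginal P(B) (column sums):
  P(B=0) = 1/12 + 0 + 0 = 1/12
  P(B=1) = 0 + 5/12 + 0 = 5/12
  P(B=2) = 0 + 0 + 1/2 = 1/2

H(A) = -[(1/12)·log₂(1/12) + (5/12)·log₂(5/12) + (1/2)·log₂(1/2)]
  = 0.2987 + 0.5263 + 0.5000
  = 1.3250 bits
H(B) = -[(1/12)·log₂(1/12) + (5/12)·log₂(5/12) + (1/2)·log₂(1/2)]
  = 0.2987 + 0.5263 + 0.5000
  = 1.3250 bits
H(A,B) = -[(1/12)·log₂(1/12) + (5/12)·log₂(5/12) + (1/2)·log₂(1/2)]
  = 0.2987 + 0.5263 + 0.5000
  = 1.3250 bits

I(A;B) = H(A) + H(B) - H(A,B)
  = 1.3250 + 1.3250 - 1.3250
  = 1.3250 bits

Distribution 2 (P, Q):
Marginal P(P) (row sums):
  P(P=0) = 1/4 + 1/8 = 3/8
  P(P=1) = 1/8 + 3/8 = 1/2
  P(P=2) = 1/8 + 0 = 1/8
Marginal P(Q) (column sums):
  P(Q=0) = 1/4 + 1/8 + 1/8 = 1/2
  P(Q=1) = 1/8 + 3/8 + 0 = 1/2

H(P) = -[(3/8)·log₂(3/8) + (1/2)·log₂(1/2) + (1/8)·log₂(1/8)]
  = 0.5306 + 0.5000 + 0.3750
  = 1.4056 bits
H(Q) = -[(1/2)·log₂(1/2) + (1/2)·log₂(1/2)]
  = 0.5000 + 0.5000
  = 1.0000 bits
H(P,Q) = -[(1/4)·log₂(1/4) + (1/8)·log₂(1/8) + (1/8)·log₂(1/8) + (3/8)·log₂(3/8) + (1/8)·log₂(1/8)]
  = 0.5000 + 0.3750 + 0.3750 + 0.5306 + 0.3750
  = 2.1556 bits

I(P;Q) = H(P) + H(Q) - H(P,Q)
  = 1.4056 + 1.0000 - 2.1556
  = 0.2500 bits

I(A;B) = 1.3250 bits > I(P;Q) = 0.2500 bits, so (A, B) has the higher mutual information (stronger dependence).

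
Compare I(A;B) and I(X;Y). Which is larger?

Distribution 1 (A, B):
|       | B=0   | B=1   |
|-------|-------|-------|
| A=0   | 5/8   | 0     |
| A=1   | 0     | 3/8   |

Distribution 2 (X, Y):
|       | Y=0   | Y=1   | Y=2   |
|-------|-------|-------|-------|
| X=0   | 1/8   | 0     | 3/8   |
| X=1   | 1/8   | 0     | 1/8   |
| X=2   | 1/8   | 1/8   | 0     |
Distribution 1 (A, B):
Marginal P(A) (row sums):
  P(A=0) = 5/8 + 0 = 5/8
  P(A=1) = 0 + 3/8 = 3/8
Marginal P(B) (column sums):
  P(B=0) = 5/8 + 0 = 5/8
  P(B=1) = 0 + 3/8 = 3/8

H(A) = -[(5/8)·log₂(5/8) + (3/8)·log₂(3/8)]
  = 0.4238 + 0.5306
  = 0.9544 bits
H(B) = -[(5/8)·log₂(5/8) + (3/8)·log₂(3/8)]
  = 0.4238 + 0.5306
  = 0.9544 bits
H(A,B) = -[(5/8)·log₂(5/8) + (3/8)·log₂(3/8)]
  = 0.4238 + 0.5306
  = 0.9544 bits

I(A;B) = H(A) + H(B) - H(A,B)
  = 0.9544 + 0.9544 - 0.9544
  = 0.9544 bits

Distribution 2 (X, Y):
Marginal P(X) (row sums):
  P(X=0) = 1/8 + 0 + 3/8 = 1/2
  P(X=1) = 1/8 + 0 + 1/8 = 1/4
  P(X=2) = 1/8 + 1/8 + 0 = 1/4
Marginal P(Y) (column sums):
  P(Y=0) = 1/8 + 1/8 + 1/8 = 3/8
  P(Y=1) = 0 + 0 + 1/8 = 1/8
  P(Y=2) = 3/8 + 1/8 + 0 = 1/2

H(X) = -[(1/2)·log₂(1/2) + (1/4)·log₂(1/4) + (1/4)·log₂(1/4)]
  = 0.5000 + 0.5000 + 0.5000
  = 1.5000 bits
H(Y) = -[(3/8)·log₂(3/8) + (1/8)·log₂(1/8) + (1/2)·log₂(1/2)]
  = 0.5306 + 0.3750 + 0.5000
  = 1.4056 bits
H(X,Y) = -[(1/8)·log₂(1/8) + (3/8)·log₂(3/8) + (1/8)·log₂(1/8) + (1/8)·log₂(1/8) + (1/8)·log₂(1/8) + (1/8)·log₂(1/8)]
  = 0.3750 + 0.5306 + 0.3750 + 0.3750 + 0.3750 + 0.3750
  = 2.4056 bits

I(X;Y) = H(X) + H(Y) - H(X,Y)
  = 1.5000 + 1.4056 - 2.4056
  = 0.5000 bits

I(A;B) = 0.9544 bits > I(X;Y) = 0.5000 bits, so (A, B) has the higher mutual information (stronger dependence).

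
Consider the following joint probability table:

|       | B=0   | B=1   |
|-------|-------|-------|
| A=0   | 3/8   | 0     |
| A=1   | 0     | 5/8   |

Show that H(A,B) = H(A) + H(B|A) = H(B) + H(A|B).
Marginal P(A) (row sums):
  P(A=0) = 3/8 + 0 = 3/8
  P(A=1) = 0 + 5/8 = 5/8
Marginal P(B) (column sums):
  P(B=0) = 3/8 + 0 = 3/8
  P(B=1) = 0 + 5/8 = 5/8

Decomposition 1: H(A) + H(B|A)
H(A) = -[(3/8)·log₂(3/8) + (5/8)·log₂(5/8)]
  = 0.5306 + 0.4238
  = 0.9544 bits
H(B|A) = -Σ P(A,B)·log₂ P(B|A), where P(B|A) = P(A,B) / P(A)
  (cells with P(A,B) = 0 contribute 0)
  (A=0,B=0): P(B|A) = (3/8)/(3/8) = 1;  -(3/8)·log₂(1) = 0.0000
  (A=1,B=1): P(B|A) = (5/8)/(5/8) = 1;  -(5/8)·log₂(1) = 0.0000
H(B|A) = 0.0000 + 0.0000
  = 0.0000 bits
H(A) + H(B|A) = 0.9544 + 0.0000 = 0.9544 bits

Decomposition 2: H(B) + H(A|B)
H(B) = -[(3/8)·log₂(3/8) + (5/8)·log₂(5/8)]
  = 0.5306 + 0.4238
  = 0.9544 bits
H(A|B) = -Σ P(A,B)·log₂ P(A|B), where P(A|B) = P(A,B) / P(B)
  (cells with P(A,B) = 0 contribute 0)
  (A=0,B=0): P(A|B) = (3/8)/(3/8) = 1;  -(3/8)·log₂(1) = 0.0000
  (A=1,B=1): P(A|B) = (5/8)/(5/8) = 1;  -(5/8)·log₂(1) = 0.0000
H(A|B) = 0.0000 + 0.0000
  = 0.0000 bits
H(B) + H(A|B) = 0.9544 + 0.0000 = 0.9544 bits

Direct computation of the joint entropy:
H(A,B) = -[(3/8)·log₂(3/8) + (5/8)·log₂(5/8)]
  = 0.5306 + 0.4238
  = 0.9544 bits

All three agree: H(A,B) = 0.9544 bits ✓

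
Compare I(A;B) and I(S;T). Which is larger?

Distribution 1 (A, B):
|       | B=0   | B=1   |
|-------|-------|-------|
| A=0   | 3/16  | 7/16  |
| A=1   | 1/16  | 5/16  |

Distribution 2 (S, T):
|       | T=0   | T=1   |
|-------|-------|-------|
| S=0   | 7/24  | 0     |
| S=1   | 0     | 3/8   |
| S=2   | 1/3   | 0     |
Distribution 1 (A, B):
Marginal P(A) (row sums):
  P(A=0) = 3/16 + 7/16 = 5/8
  P(A=1) = 1/16 + 5/16 = 3/8
Marginal P(B) (column sums):
  P(B=0) = 3/16 + 1/16 = 1/4
  P(B=1) = 7/16 + 5/16 = 3/4

H(A) = -[(5/8)·log₂(5/8) + (3/8)·log₂(3/8)]
  = 0.4238 + 0.5306
  = 0.9544 bits
H(B) = -[(1/4)·log₂(1/4) + (3/4)·log₂(3/4)]
  = 0.5000 + 0.3113
  = 0.8113 bits
H(A,B) = -[(3/16)·log₂(3/16) + (7/16)·log₂(7/16) + (1/16)·log₂(1/16) + (5/16)·log₂(5/16)]
  = 0.4528 + 0.5218 + 0.2500 + 0.5244
  = 1.7490 bits

I(A;B) = H(A) + H(B) - H(A,B)
  = 0.9544 + 0.8113 - 1.7490
  = 0.0167 bits

Distribution 2 (S, T):
Marginal P(S) (row sums):
  P(S=0) = 7/24 + 0 = 7/24
  P(S=1) = 0 + 3/8 = 3/8
  P(S=2) = 1/3 + 0 = 1/3
Marginal P(T) (column sums):
  P(T=0) = 7/24 + 0 + 1/3 = 5/8
  P(T=1) = 0 + 3/8 + 0 = 3/8

H(S) = -[(7/24)·log₂(7/24) + (3/8)·log₂(3/8) + (1/3)·log₂(1/3)]
  = 0.5185 + 0.5306 + 0.5283
  = 1.5774 bits
H(T) = -[(5/8)·log₂(5/8) + (3/8)·log₂(3/8)]
  = 0.4238 + 0.5306
  = 0.9544 bits
H(S,T) = -[(7/24)·log₂(7/24) + (3/8)·log₂(3/8) + (1/3)·log₂(1/3)]
  = 0.5185 + 0.5306 + 0.5283
  = 1.5774 bits

I(S;T) = H(S) + H(T) - H(S,T)
  = 1.5774 + 0.9544 - 1.5774
  = 0.9544 bits

I(S;T) = 0.9544 bits > I(A;B) = 0.0167 bits, so (S, T) has the higher mutual information (stronger dependence).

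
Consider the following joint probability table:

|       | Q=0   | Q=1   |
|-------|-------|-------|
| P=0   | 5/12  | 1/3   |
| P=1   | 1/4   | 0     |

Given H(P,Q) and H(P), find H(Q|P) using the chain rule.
From the chain rule: H(P,Q) = H(P) + H(Q|P)
Therefore: H(Q|P) = H(P,Q) - H(P)

H(P,Q) = -[(5/12)·log₂(5/12) + (1/3)·log₂(1/3) + (1/4)·log₂(1/4)]
  = 0.5263 + 0.5283 + 0.5000
  = 1.5546 bits
Marginal P(P) (row sums):
  P(P=0) = 5/12 + 1/3 = 3/4
  P(P=1) = 1/4 + 0 = 1/4
H(P) = -[(3/4)·log₂(3/4) + (1/4)·log₂(1/4)]
  = 0.3113 + 0.5000
  = 0.8113 bits

H(Q|P) = 1.5546 - 0.8113 = 0.7433 bits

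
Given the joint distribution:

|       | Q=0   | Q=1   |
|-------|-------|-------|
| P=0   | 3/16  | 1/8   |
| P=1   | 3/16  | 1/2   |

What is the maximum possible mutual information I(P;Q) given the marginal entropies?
The upper bound on mutual information is I(P;Q) ≤ min(H(P), H(Q)).

Marginal P(P) (row sums):
  P(P=0) = 3/16 + 1/8 = 5/16
  P(P=1) = 3/16 + 1/2 = 11/16
Marginal P(Q) (column sums):
  P(Q=0) = 3/16 + 3/16 = 3/8
  P(Q=1) = 1/8 + 1/2 = 5/8

H(P) = -[(5/16)·log₂(5/16) + (11/16)·log₂(11/16)]
  = 0.5244 + 0.3716
  = 0.8960 bits
H(Q) = -[(3/8)·log₂(3/8) + (5/8)·log₂(5/8)]
  = 0.5306 + 0.4238
  = 0.9544 bits

Maximum possible I(P;Q) = min(0.8960, 0.9544) = 0.8960 bits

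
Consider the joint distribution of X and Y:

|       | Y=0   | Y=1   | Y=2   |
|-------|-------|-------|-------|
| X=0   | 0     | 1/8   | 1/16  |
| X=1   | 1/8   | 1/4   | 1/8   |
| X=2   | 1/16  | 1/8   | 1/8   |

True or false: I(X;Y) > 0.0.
Marginal P(X) (row sums):
  P(X=0) = 0 + 1/8 + 1/16 = 3/16
  P(X=1) = 1/8 + 1/4 + 1/8 = 1/2
  P(X=2) = 1/16 + 1/8 + 1/8 = 5/16
Marginal P(Y) (column sums):
  P(Y=0) = 0 + 1/8 + 1/16 = 3/16
  P(Y=1) = 1/8 + 1/4 + 1/8 = 1/2
  P(Y=2) = 1/16 + 1/8 + 1/8 = 5/16

H(X) = -[(3/16)·log₂(3/16) + (1/2)·log₂(1/2) + (5/16)·log₂(5/16)]
  = 0.4528 + 0.5000 + 0.5244
  = 1.4772 bits
H(Y) = -[(3/16)·log₂(3/16) + (1/2)·log₂(1/2) + (5/16)·log₂(5/16)]
  = 0.4528 + 0.5000 + 0.5244
  = 1.4772 bits
H(X,Y) = -[(1/8)·log₂(1/8) + (1/16)·log₂(1/16) + (1/8)·log₂(1/8) + (1/4)·log₂(1/4) + (1/8)·log₂(1/8) + (1/16)·log₂(1/16) + (1/8)·log₂(1/8) + (1/8)·log₂(1/8)]
  = 0.3750 + 0.2500 + 0.3750 + 0.5000 + 0.3750 + 0.2500 + 0.3750 + 0.3750
  = 2.8750 bits

I(X;Y) = H(X) + H(Y) - H(X,Y)
  = 1.4772 + 1.4772 - 2.8750
  = 0.0794 bits

True. I(X;Y) = 0.0794 bits, which is > 0.0 bits.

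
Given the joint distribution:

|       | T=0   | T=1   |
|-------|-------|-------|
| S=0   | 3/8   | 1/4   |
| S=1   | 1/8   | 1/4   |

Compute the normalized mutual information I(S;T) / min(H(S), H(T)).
Marginal P(S) (row sums):
  P(S=0) = 3/8 + 1/4 = 5/8
  P(S=1) = 1/8 + 1/4 = 3/8
Marginal P(T) (column sums):
  P(T=0) = 3/8 + 1/8 = 1/2
  P(T=1) = 1/4 + 1/4 = 1/2

H(S) = -[(5/8)·log₂(5/8) + (3/8)·log₂(3/8)]
  = 0.4238 + 0.5306
  = 0.9544 bits
H(T) = -[(1/2)·log₂(1/2) + (1/2)·log₂(1/2)]
  = 0.5000 + 0.5000
  = 1.0000 bits
H(S,T) = -[(3/8)·log₂(3/8) + (1/4)·log₂(1/4) + (1/8)·log₂(1/8) + (1/4)·log₂(1/4)]
  = 0.5306 + 0.5000 + 0.3750 + 0.5000
  = 1.9056 bits

I(S;T) = H(S) + H(T) - H(S,T)
  = 0.9544 + 1.0000 - 1.9056
  = 0.0488 bits

min(H(S), H(T)) = min(0.9544, 1.0000) = 0.9544 bits
Normalized MI = 0.0488 / 0.9544 = 0.0511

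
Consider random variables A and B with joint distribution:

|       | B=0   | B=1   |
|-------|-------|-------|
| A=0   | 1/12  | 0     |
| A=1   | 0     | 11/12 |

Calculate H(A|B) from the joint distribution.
Marginal P(B) (column sums):
  P(B=0) = 1/12 + 0 = 1/12
  P(B=1) = 0 + 11/12 = 11/12

H(A|B) = -Σ P(A,B)·log₂ P(A|B), where P(A|B) = P(A,B) / P(B)
  (cells with P(A,B) = 0 contribute 0)
  (A=0,B=0): P(A|B) = (1/12)/(1/12) = 1;  -(1/12)·log₂(1) = 0.0000
  (A=1,B=1): P(A|B) = (11/12)/(11/12) = 1;  -(11/12)·log₂(1) = 0.0000
H(A|B) = 0.0000 + 0.0000
  = 0.0000 bits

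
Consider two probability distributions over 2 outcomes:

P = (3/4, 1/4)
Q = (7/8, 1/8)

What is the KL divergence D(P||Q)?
D(P||Q) = Σ P(i) log₂(P(i)/Q(i))
  i=0: (3/4) × log₂((3/4)/(7/8)) = (3/4) × log₂(6/7) = -0.1668
  i=1: (1/4) × log₂((1/4)/(1/8)) = (1/4) × log₂(2) = 0.2500
D(P||Q) = -0.1668 + 0.2500
  = 0.0832 bits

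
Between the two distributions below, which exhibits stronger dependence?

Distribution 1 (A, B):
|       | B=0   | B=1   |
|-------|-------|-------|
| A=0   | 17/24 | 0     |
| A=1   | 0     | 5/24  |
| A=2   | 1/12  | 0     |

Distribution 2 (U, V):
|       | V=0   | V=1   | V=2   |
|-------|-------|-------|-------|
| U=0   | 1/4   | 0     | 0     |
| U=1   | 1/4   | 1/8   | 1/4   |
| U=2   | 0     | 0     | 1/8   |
Distribution 1 (A, B):
Marginal P(A) (row sums):
  P(A=0) = 17/24 + 0 = 17/24
  P(A=1) = 0 + 5/24 = 5/24
  P(A=2) = 1/12 + 0 = 1/12
Marginal P(B) (column sums):
  P(B=0) = 17/24 + 0 + 1/12 = 19/24
  P(B=1) = 0 + 5/24 + 0 = 5/24

H(A) = -[(17/24)·log₂(17/24) + (5/24)·log₂(5/24) + (1/12)·log₂(1/12)]
  = 0.3524 + 0.4715 + 0.2987
  = 1.1226 bits
H(B) = -[(19/24)·log₂(19/24) + (5/24)·log₂(5/24)]
  = 0.2668 + 0.4715
  = 0.7383 bits
H(A,B) = -[(17/24)·log₂(17/24) + (5/24)·log₂(5/24) + (1/12)·log₂(1/12)]
  = 0.3524 + 0.4715 + 0.2987
  = 1.1226 bits

I(A;B) = H(A) + H(B) - H(A,B)
  = 1.1226 + 0.7383 - 1.1226
  = 0.7383 bits

Distribution 2 (U, V):
Marginal P(U) (row sums):
  P(U=0) = 1/4 + 0 + 0 = 1/4
  P(U=1) = 1/4 + 1/8 + 1/4 = 5/8
  P(U=2) = 0 + 0 + 1/8 = 1/8
Marginal P(V) (column sums):
  P(V=0) = 1/4 + 1/4 + 0 = 1/2
  P(V=1) = 0 + 1/8 + 0 = 1/8
  P(V=2) = 0 + 1/4 + 1/8 = 3/8

H(U) = -[(1/4)·log₂(1/4) + (5/8)·log₂(5/8) + (1/8)·log₂(1/8)]
  = 0.5000 + 0.4238 + 0.3750
  = 1.2988 bits
H(V) = -[(1/2)·log₂(1/2) + (1/8)·log₂(1/8) + (3/8)·log₂(3/8)]
  = 0.5000 + 0.3750 + 0.5306
  = 1.4056 bits
H(U,V) = -[(1/4)·log₂(1/4) + (1/4)·log₂(1/4) + (1/8)·log₂(1/8) + (1/4)·log₂(1/4) + (1/8)·log₂(1/8)]
  = 0.5000 + 0.5000 + 0.3750 + 0.5000 + 0.3750
  = 2.2500 bits

I(U;V) = H(U) + H(V) - H(U,V)
  = 1.2988 + 1.4056 - 2.2500
  = 0.4544 bits

I(A;B) = 0.7383 bits > I(U;V) = 0.4544 bits, so (A, B) has the higher mutual information (stronger dependence).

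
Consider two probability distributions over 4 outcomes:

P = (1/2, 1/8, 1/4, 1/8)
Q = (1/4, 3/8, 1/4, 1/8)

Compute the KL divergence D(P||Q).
D(P||Q) = Σ P(i) log₂(P(i)/Q(i))
  i=0: (1/2) × log₂((1/2)/(1/4)) = (1/2) × log₂(2) = 0.5000
  i=1: (1/8) × log₂((1/8)/(3/8)) = (1/8) × log₂(1/3) = -0.1981
  i=2: (1/4) × log₂((1/4)/(1/4)) = (1/4) × log₂(1) = 0.0000
  i=3: (1/8) × log₂((1/8)/(1/8)) = (1/8) × log₂(1) = 0.0000
D(P||Q) = 0.5000 - 0.1981 + 0.0000 + 0.0000
  = 0.3019 bits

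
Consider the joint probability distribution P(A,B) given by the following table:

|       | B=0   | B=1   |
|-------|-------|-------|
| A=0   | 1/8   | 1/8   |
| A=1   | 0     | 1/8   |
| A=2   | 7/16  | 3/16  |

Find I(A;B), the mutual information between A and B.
Marginal P(A) (row sums):
  P(A=0) = 1/8 + 1/8 = 1/4
  P(A=1) = 0 + 1/8 = 1/8
  P(A=2) = 7/16 + 3/16 = 5/8
Marginal P(B) (column sums):
  P(B=0) = 1/8 + 0 + 7/16 = 9/16
  P(B=1) = 1/8 + 1/8 + 3/16 = 7/16

H(A) = -[(1/4)·log₂(1/4) + (1/8)·log₂(1/8) + (5/8)·log₂(5/8)]
  = 0.5000 + 0.3750 + 0.4238
  = 1.2988 bits
H(B) = -[(9/16)·log₂(9/16) + (7/16)·log₂(7/16)]
  = 0.4669 + 0.5218
  = 0.9887 bits
H(A,B) = -[(1/8)·log₂(1/8) + (1/8)·log₂(1/8) + (1/8)·log₂(1/8) + (7/16)·log₂(7/16) + (3/16)·log₂(3/16)]
  = 0.3750 + 0.3750 + 0.3750 + 0.5218 + 0.4528
  = 2.0996 bits

I(A;B) = H(A) + H(B) - H(A,B)
  = 1.2988 + 0.9887 - 2.0996
  = 0.1879 bits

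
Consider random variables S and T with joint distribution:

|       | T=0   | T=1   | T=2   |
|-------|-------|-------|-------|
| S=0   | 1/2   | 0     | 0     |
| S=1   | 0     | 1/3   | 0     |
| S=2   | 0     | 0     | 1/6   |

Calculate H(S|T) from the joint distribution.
Marginal P(T) (column sums):
  P(T=0) = 1/2 + 0 + 0 = 1/2
  P(T=1) = 0 + 1/3 + 0 = 1/3
  P(T=2) = 0 + 0 + 1/6 = 1/6

H(S|T) = -Σ P(S,T)·log₂ P(S|T), where P(S|T) = P(S,T) / P(T)
  (cells with P(S,T) = 0 contribute 0)
  (S=0,T=0): P(S|T) = (1/2)/(1/2) = 1;  -(1/2)·log₂(1) = 0.0000
  (S=1,T=1): P(S|T) = (1/3)/(1/3) = 1;  -(1/3)·log₂(1) = 0.0000
  (S=2,T=2): P(S|T) = (1/6)/(1/6) = 1;  -(1/6)·log₂(1) = 0.0000
H(S|T) = 0.0000 + 0.0000 + 0.0000
  = 0.0000 bits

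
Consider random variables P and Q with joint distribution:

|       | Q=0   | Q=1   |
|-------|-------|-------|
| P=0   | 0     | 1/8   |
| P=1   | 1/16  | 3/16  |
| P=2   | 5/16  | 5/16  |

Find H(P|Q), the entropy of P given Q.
Marginal P(Q) (column sums):
  P(Q=0) = 0 + 1/16 + 5/16 = 3/8
  P(Q=1) = 1/8 + 3/16 + 5/16 = 5/8

H(P|Q) = -Σ P(P,Q)·log₂ P(P|Q), where P(P|Q) = P(P,Q) / P(Q)
  (cells with P(P,Q) = 0 contribute 0)
  (P=0,Q=1): P(P|Q) = (1/8)/(5/8) = 1/5;  -(1/8)·log₂(1/5) = 0.2902
  (P=1,Q=0): P(P|Q) = (1/16)/(3/8) = 1/6;  -(1/16)·log₂(1/6) = 0.1616
  (P=1,Q=1): P(P|Q) = (3/16)/(5/8) = 3/10;  -(3/16)·log₂(3/10) = 0.3257
  (P=2,Q=0): P(P|Q) = (5/16)/(3/8) = 5/6;  -(5/16)·log₂(5/6) = 0.0822
  (P=2,Q=1): P(P|Q) = (5/16)/(5/8) = 1/2;  -(5/16)·log₂(1/2) = 0.3125
H(P|Q) = 0.2902 + 0.1616 + 0.3257 + 0.0822 + 0.3125
  = 1.1722 bits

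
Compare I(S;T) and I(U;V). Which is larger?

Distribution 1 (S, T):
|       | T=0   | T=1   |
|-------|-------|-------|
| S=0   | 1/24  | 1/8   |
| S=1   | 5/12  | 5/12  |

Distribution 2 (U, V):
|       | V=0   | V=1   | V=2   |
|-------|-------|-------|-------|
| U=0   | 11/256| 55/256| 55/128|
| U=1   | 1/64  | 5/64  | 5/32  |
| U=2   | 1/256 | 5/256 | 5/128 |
Distribution 1 (S, T):
Marginal P(S) (row sums):
  P(S=0) = 1/24 + 1/8 = 1/6
  P(S=1) = 5/12 + 5/12 = 5/6
Marginal P(T) (column sums):
  P(T=0) = 1/24 + 5/12 = 11/24
  P(T=1) = 1/8 + 5/12 = 13/24

H(S) = -[(1/6)·log₂(1/6) + (5/6)·log₂(5/6)]
  = 0.4308 + 0.2192
  = 0.6500 bits
H(T) = -[(11/24)·log₂(11/24) + (13/24)·log₂(13/24)]
  = 0.5159 + 0.4791
  = 0.9950 bits
H(S,T) = -[(1/24)·log₂(1/24) + (1/8)·log₂(1/8) + (5/12)·log₂(5/12) + (5/12)·log₂(5/12)]
  = 0.1910 + 0.3750 + 0.5263 + 0.5263
  = 1.6186 bits

I(S;T) = H(S) + H(T) - H(S,T)
  = 0.6500 + 0.9950 - 1.6186
  = 0.0264 bits

Distribution 2 (U, V):
Marginal P(U) (row sums):
  P(U=0) = 11/256 + 55/256 + 55/128 = 11/16
  P(U=1) = 1/64 + 5/64 + 5/32 = 1/4
  P(U=2) = 1/256 + 5/256 + 5/128 = 1/16
Marginal P(V) (column sums):
  P(V=0) = 11/256 + 1/64 + 1/256 = 1/16
  P(V=1) = 55/256 + 5/64 + 5/256 = 5/16
  P(V=2) = 55/128 + 5/32 + 5/128 = 5/8

H(U) = -[(11/16)·log₂(11/16) + (1/4)·log₂(1/4) + (1/16)·log₂(1/16)]
  = 0.3716 + 0.5000 + 0.2500
  = 1.1216 bits
H(V) = -[(1/16)·log₂(1/16) + (5/16)·log₂(5/16) + (5/8)·log₂(5/8)]
  = 0.2500 + 0.5244 + 0.4238
  = 1.1982 bits
H(U,V) = -[(11/256)·log₂(11/256) + (55/256)·log₂(55/256) + (55/128)·log₂(55/128) + (1/64)·log₂(1/64) + (5/64)·log₂(5/64) + (5/32)·log₂(5/32) + (1/256)·log₂(1/256) + (5/256)·log₂(5/256) + (5/128)·log₂(5/128)]
  = 0.1951 + 0.4767 + 0.5236 + 0.0938 + 0.2873 + 0.4184 + 0.0313 + 0.1109 + 0.1827
  = 2.3198 bits

I(U;V) = H(U) + H(V) - H(U,V)
  = 1.1216 + 1.1982 - 2.3198
  = 0.0000 bits

I(S;T) = 0.0264 bits > I(U;V) = 0.0000 bits, so (S, T) has the higher mutual information (stronger dependence).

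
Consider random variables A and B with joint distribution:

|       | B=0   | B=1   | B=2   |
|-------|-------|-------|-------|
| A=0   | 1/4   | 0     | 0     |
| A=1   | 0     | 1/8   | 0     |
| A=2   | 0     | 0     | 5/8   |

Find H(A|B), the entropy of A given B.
Marginal P(B) (column sums):
  P(B=0) = 1/4 + 0 + 0 = 1/4
  P(B=1) = 0 + 1/8 + 0 = 1/8
  P(B=2) = 0 + 0 + 5/8 = 5/8

H(A|B) = -Σ P(A,B)·log₂ P(A|B), where P(A|B) = P(A,B) / P(B)
  (cells with P(A,B) = 0 contribute 0)
  (A=0,B=0): P(A|B) = (1/4)/(1/4) = 1;  -(1/4)·log₂(1) = 0.0000
  (A=1,B=1): P(A|B) = (1/8)/(1/8) = 1;  -(1/8)·log₂(1) = 0.0000
  (A=2,B=2): P(A|B) = (5/8)/(5/8) = 1;  -(5/8)·log₂(1) = 0.0000
H(A|B) = 0.0000 + 0.0000 + 0.0000
  = 0.0000 bits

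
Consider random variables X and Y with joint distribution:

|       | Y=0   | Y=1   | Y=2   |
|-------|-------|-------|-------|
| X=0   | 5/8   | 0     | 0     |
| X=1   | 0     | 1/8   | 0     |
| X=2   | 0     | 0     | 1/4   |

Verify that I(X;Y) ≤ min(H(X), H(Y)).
Marginal P(X) (row sums):
  P(X=0) = 5/8 + 0 + 0 = 5/8
  P(X=1) = 0 + 1/8 + 0 = 1/8
  P(X=2) = 0 + 0 + 1/4 = 1/4
Marginal P(Y) (column sums):
  P(Y=0) = 5/8 + 0 + 0 = 5/8
  P(Y=1) = 0 + 1/8 + 0 = 1/8
  P(Y=2) = 0 + 0 + 1/4 = 1/4

H(X) = -[(5/8)·log₂(5/8) + (1/8)·log₂(1/8) + (1/4)·log₂(1/4)]
  = 0.4238 + 0.3750 + 0.5000
  = 1.2988 bits
H(Y) = -[(5/8)·log₂(5/8) + (1/8)·log₂(1/8) + (1/4)·log₂(1/4)]
  = 0.4238 + 0.3750 + 0.5000
  = 1.2988 bits
H(X,Y) = -[(5/8)·log₂(5/8) + (1/8)·log₂(1/8) + (1/4)·log₂(1/4)]
  = 0.4238 + 0.3750 + 0.5000
  = 1.2988 bits

I(X;Y) = H(X) + H(Y) - H(X,Y)
  = 1.2988 + 1.2988 - 1.2988
  = 1.2988 bits

min(H(X), H(Y)) = min(1.2988, 1.2988) = 1.2988 bits
Since 1.2988 ≤ 1.2988, the bound is satisfied ✓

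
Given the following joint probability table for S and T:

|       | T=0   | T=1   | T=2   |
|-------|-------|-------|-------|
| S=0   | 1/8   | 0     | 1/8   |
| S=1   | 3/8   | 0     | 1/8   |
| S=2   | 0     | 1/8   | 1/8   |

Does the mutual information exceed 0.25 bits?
Marginal P(S) (row sums):
  P(S=0) = 1/8 + 0 + 1/8 = 1/4
  P(S=1) = 3/8 + 0 + 1/8 = 1/2
  P(S=2) = 0 + 1/8 + 1/8 = 1/4
Marginal P(T) (column sums):
  P(T=0) = 1/8 + 3/8 + 0 = 1/2
  P(T=1) = 0 + 0 + 1/8 = 1/8
  P(T=2) = 1/8 + 1/8 + 1/8 = 3/8

H(S) = -[(1/4)·log₂(1/4) + (1/2)·log₂(1/2) + (1/4)·log₂(1/4)]
  = 0.5000 + 0.5000 + 0.5000
  = 1.5000 bits
H(T) = -[(1/2)·log₂(1/2) + (1/8)·log₂(1/8) + (3/8)·log₂(3/8)]
  = 0.5000 + 0.3750 + 0.5306
  = 1.4056 bits
H(S,T) = -[(1/8)·log₂(1/8) + (1/8)·log₂(1/8) + (3/8)·log₂(3/8) + (1/8)·log₂(1/8) + (1/8)·log₂(1/8) + (1/8)·log₂(1/8)]
  = 0.3750 + 0.3750 + 0.5306 + 0.3750 + 0.3750 + 0.3750
  = 2.4056 bits

I(S;T) = H(S) + H(T) - H(S,T)
  = 1.5000 + 1.4056 - 2.4056
  = 0.5000 bits

Yes. I(S;T) = 0.5000 bits, which is > 0.25 bits.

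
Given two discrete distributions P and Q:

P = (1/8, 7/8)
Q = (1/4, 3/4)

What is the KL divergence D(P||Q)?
D(P||Q) = Σ P(i) log₂(P(i)/Q(i))
  i=0: (1/8) × log₂((1/8)/(1/4)) = (1/8) × log₂(1/2) = -0.1250
  i=1: (7/8) × log₂((7/8)/(3/4)) = (7/8) × log₂(7/6) = 0.1946
D(P||Q) = -0.1250 + 0.1946
  = 0.0696 bits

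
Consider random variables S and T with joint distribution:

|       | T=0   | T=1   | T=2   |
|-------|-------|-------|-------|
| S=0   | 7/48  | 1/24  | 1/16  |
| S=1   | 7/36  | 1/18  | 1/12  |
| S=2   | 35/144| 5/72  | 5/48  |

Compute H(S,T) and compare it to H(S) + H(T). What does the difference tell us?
Marginal P(S) (row sums):
  P(S=0) = 7/48 + 1/24 + 1/16 = 1/4
  P(S=1) = 7/36 + 1/18 + 1/12 = 1/3
  P(S=2) = 35/144 + 5/72 + 5/48 = 5/12
Marginal P(T) (column sums):
  P(T=0) = 7/48 + 7/36 + 35/144 = 7/12
  P(T=1) = 1/24 + 1/18 + 5/72 = 1/6
  P(T=2) = 1/16 + 1/12 + 5/48 = 1/4

H(S,T) = -[(7/48)·log₂(7/48) + (1/24)·log₂(1/24) + (1/16)·log₂(1/16) + (7/36)·log₂(7/36) + (1/18)·log₂(1/18) + (1/12)·log₂(1/12) + (35/144)·log₂(35/144) + (5/72)·log₂(5/72) + (5/48)·log₂(5/48)]
  = 0.4051 + 0.1910 + 0.2500 + 0.4594 + 0.2317 + 0.2987 + 0.4960 + 0.2672 + 0.3399
  = 2.9390 bits
H(S) = -[(1/4)·log₂(1/4) + (1/3)·log₂(1/3) + (5/12)·log₂(5/12)]
  = 0.5000 + 0.5283 + 0.5263
  = 1.5546 bits
H(T) = -[(7/12)·log₂(7/12) + (1/6)·log₂(1/6) + (1/4)·log₂(1/4)]
  = 0.4536 + 0.4308 + 0.5000
  = 1.3844 bits

H(S) + H(T) = 1.5546 + 1.3844 = 2.9390 bits
Difference: H(S) + H(T) - H(S,T) = 2.9390 - 2.9390 = 0.0000 bits = I(S;T)

The difference is the mutual information; it is 0 here, so S and T are independent (the joint entropy equals the sum of the marginal entropies).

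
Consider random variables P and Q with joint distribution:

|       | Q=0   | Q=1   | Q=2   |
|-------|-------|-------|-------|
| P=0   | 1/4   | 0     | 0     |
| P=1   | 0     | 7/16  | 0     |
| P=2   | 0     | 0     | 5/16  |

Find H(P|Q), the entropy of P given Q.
Marginal P(Q) (column sums):
  P(Q=0) = 1/4 + 0 + 0 = 1/4
  P(Q=1) = 0 + 7/16 + 0 = 7/16
  P(Q=2) = 0 + 0 + 5/16 = 5/16

H(P|Q) = -Σ P(P,Q)·log₂ P(P|Q), where P(P|Q) = P(P,Q) / P(Q)
  (cells with P(P,Q) = 0 contribute 0)
  (P=0,Q=0): P(P|Q) = (1/4)/(1/4) = 1;  -(1/4)·log₂(1) = 0.0000
  (P=1,Q=1): P(P|Q) = (7/16)/(7/16) = 1;  -(7/16)·log₂(1) = 0.0000
  (P=2,Q=2): P(P|Q) = (5/16)/(5/16) = 1;  -(5/16)·log₂(1) = 0.0000
H(P|Q) = 0.0000 + 0.0000 + 0.0000
  = 0.0000 bits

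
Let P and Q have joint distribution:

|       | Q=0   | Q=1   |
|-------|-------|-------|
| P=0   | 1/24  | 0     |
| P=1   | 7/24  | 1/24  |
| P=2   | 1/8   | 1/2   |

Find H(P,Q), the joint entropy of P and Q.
H(P,Q) = -Σ P(P,Q) log₂ P(P,Q), summed over the non-zero cells:
H(P,Q) = -[(1/24)·log₂(1/24) + (7/24)·log₂(7/24) + (1/24)·log₂(1/24) + (1/8)·log₂(1/8) + (1/2)·log₂(1/2)]
  = 0.1910 + 0.5185 + 0.1910 + 0.3750 + 0.5000
  = 1.7755 bits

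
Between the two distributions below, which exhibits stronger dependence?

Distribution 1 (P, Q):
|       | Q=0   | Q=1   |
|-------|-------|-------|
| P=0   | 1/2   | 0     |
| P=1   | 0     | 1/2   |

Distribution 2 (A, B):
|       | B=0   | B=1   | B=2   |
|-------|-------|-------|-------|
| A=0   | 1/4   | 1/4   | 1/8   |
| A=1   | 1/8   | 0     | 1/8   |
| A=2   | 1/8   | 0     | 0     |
Distribution 1 (P, Q):
Marginal P(P) (row sums):
  P(P=0) = 1/2 + 0 = 1/2
  P(P=1) = 0 + 1/2 = 1/2
Marginal P(Q) (column sums):
  P(Q=0) = 1/2 + 0 = 1/2
  P(Q=1) = 0 + 1/2 = 1/2

H(P) = -[(1/2)·log₂(1/2) + (1/2)·log₂(1/2)]
  = 0.5000 + 0.5000
  = 1.0000 bits
H(Q) = -[(1/2)·log₂(1/2) + (1/2)·log₂(1/2)]
  = 0.5000 + 0.5000
  = 1.0000 bits
H(P,Q) = -[(1/2)·log₂(1/2) + (1/2)·log₂(1/2)]
  = 0.5000 + 0.5000
  = 1.0000 bits

I(P;Q) = H(P) + H(Q) - H(P,Q)
  = 1.0000 + 1.0000 - 1.0000
  = 1.0000 bits

Distribution 2 (A, B):
Marginal P(A) (row sums):
  P(A=0) = 1/4 + 1/4 + 1/8 = 5/8
  P(A=1) = 1/8 + 0 + 1/8 = 1/4
  P(A=2) = 1/8 + 0 + 0 = 1/8
Marginal P(B) (column sums):
  P(B=0) = 1/4 + 1/8 + 1/8 = 1/2
  P(B=1) = 1/4 + 0 + 0 = 1/4
  P(B=2) = 1/8 + 1/8 + 0 = 1/4

H(A) = -[(5/8)·log₂(5/8) + (1/4)·log₂(1/4) + (1/8)·log₂(1/8)]
  = 0.4238 + 0.5000 + 0.3750
  = 1.2988 bits
H(B) = -[(1/2)·log₂(1/2) + (1/4)·log₂(1/4) + (1/4)·log₂(1/4)]
  = 0.5000 + 0.5000 + 0.5000
  = 1.5000 bits
H(A,B) = -[(1/4)·log₂(1/4) + (1/4)·log₂(1/4) + (1/8)·log₂(1/8) + (1/8)·log₂(1/8) + (1/8)·log₂(1/8) + (1/8)·log₂(1/8)]
  = 0.5000 + 0.5000 + 0.3750 + 0.3750 + 0.3750 + 0.3750
  = 2.5000 bits

I(A;B) = H(A) + H(B) - H(A,B)
  = 1.2988 + 1.5000 - 2.5000
  = 0.2988 bits

I(P;Q) = 1.0000 bits > I(A;B) = 0.2988 bits, so (P, Q) has the higher mutual information (stronger dependence).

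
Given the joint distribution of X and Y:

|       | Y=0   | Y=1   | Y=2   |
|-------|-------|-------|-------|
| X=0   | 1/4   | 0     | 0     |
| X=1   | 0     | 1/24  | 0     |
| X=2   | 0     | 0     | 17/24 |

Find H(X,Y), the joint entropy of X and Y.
H(X,Y) = -Σ P(X,Y) log₂ P(X,Y), summed over the non-zero cells:
H(X,Y) = -[(1/4)·log₂(1/4) + (1/24)·log₂(1/24) + (17/24)·log₂(17/24)]
  = 0.5000 + 0.1910 + 0.3524
  = 1.0434 bits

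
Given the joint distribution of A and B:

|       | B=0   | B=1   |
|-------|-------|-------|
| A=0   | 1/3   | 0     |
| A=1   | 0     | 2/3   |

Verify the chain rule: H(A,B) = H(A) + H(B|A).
Left side:
H(A,B) = -[(1/3)·log₂(1/3) + (2/3)·log₂(2/3)]
  = 0.5283 + 0.3900
  = 0.9183 bits

Right side:
Marginal P(A) (row sums):
  P(A=0) = 1/3 + 0 = 1/3
  P(A=1) = 0 + 2/3 = 2/3
H(A) = -[(1/3)·log₂(1/3) + (2/3)·log₂(2/3)]
  = 0.5283 + 0.3900
  = 0.9183 bits
H(B|A) = -Σ P(A,B)·log₂ P(B|A), where P(B|A) = P(A,B) / P(A)
  (cells with P(A,B) = 0 contribute 0)
  (A=0,B=0): P(B|A) = (1/3)/(1/3) = 1;  -(1/3)·log₂(1) = 0.0000
  (A=1,B=1): P(B|A) = (2/3)/(2/3) = 1;  -(2/3)·log₂(1) = 0.0000
H(B|A) = 0.0000 + 0.0000
  = 0.0000 bits
H(A) + H(B|A) = 0.9183 + 0.0000 = 0.9183 bits

Both sides equal 0.9183 bits, so the chain rule holds ✓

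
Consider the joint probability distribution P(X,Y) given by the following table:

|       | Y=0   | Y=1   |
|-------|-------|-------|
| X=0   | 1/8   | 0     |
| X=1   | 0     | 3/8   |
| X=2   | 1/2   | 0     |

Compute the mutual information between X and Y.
Marginal P(X) (row sums):
  P(X=0) = 1/8 + 0 = 1/8
  P(X=1) = 0 + 3/8 = 3/8
  P(X=2) = 1/2 + 0 = 1/2
Marginal P(Y) (column sums):
  P(Y=0) = 1/8 + 0 + 1/2 = 5/8
  P(Y=1) = 0 + 3/8 + 0 = 3/8

H(X) = -[(1/8)·log₂(1/8) + (3/8)·log₂(3/8) + (1/2)·log₂(1/2)]
  = 0.3750 + 0.5306 + 0.5000
  = 1.4056 bits
H(Y) = -[(5/8)·log₂(5/8) + (3/8)·log₂(3/8)]
  = 0.4238 + 0.5306
  = 0.9544 bits
H(X,Y) = -[(1/8)·log₂(1/8) + (3/8)·log₂(3/8) + (1/2)·log₂(1/2)]
  = 0.3750 + 0.5306 + 0.5000
  = 1.4056 bits

I(X;Y) = H(X) + H(Y) - H(X,Y)
  = 1.4056 + 0.9544 - 1.4056
  = 0.9544 bits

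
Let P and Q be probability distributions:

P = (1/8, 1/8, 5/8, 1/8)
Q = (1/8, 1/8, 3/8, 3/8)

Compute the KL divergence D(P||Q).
D(P||Q) = Σ P(i) log₂(P(i)/Q(i))
  i=0: (1/8) × log₂((1/8)/(1/8)) = (1/8) × log₂(1) = 0.0000
  i=1: (1/8) × log₂((1/8)/(1/8)) = (1/8) × log₂(1) = 0.0000
  i=2: (5/8) × log₂((5/8)/(3/8)) = (5/8) × log₂(5/3) = 0.4606
  i=3: (1/8) × log₂((1/8)/(3/8)) = (1/8) × log₂(1/3) = -0.1981
D(P||Q) = 0.0000 + 0.0000 + 0.4606 - 0.1981
  = 0.2625 bits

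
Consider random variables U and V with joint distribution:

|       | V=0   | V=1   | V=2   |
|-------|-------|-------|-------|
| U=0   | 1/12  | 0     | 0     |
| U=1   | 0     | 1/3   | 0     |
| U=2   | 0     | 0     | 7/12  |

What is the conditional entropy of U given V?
Marginal P(V) (column sums):
  P(V=0) = 1/12 + 0 + 0 = 1/12
  P(V=1) = 0 + 1/3 + 0 = 1/3
  P(V=2) = 0 + 0 + 7/12 = 7/12

H(U|V) = -Σ P(U,V)·log₂ P(U|V), where P(U|V) = P(U,V) / P(V)
  (cells with P(U,V) = 0 contribute 0)
  (U=0,V=0): P(U|V) = (1/12)/(1/12) = 1;  -(1/12)·log₂(1) = 0.0000
  (U=1,V=1): P(U|V) = (1/3)/(1/3) = 1;  -(1/3)·log₂(1) = 0.0000
  (U=2,V=2): P(U|V) = (7/12)/(7/12) = 1;  -(7/12)·log₂(1) = 0.0000
H(U|V) = 0.0000 + 0.0000 + 0.0000
  = 0.0000 bits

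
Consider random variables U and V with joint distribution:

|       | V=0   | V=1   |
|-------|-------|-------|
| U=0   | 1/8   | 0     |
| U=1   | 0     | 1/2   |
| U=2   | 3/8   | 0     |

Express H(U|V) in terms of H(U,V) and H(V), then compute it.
H(U|V) = H(U,V) - H(V)

Marginal P(V) (column sums):
  P(V=0) = 1/8 + 0 + 3/8 = 1/2
  P(V=1) = 0 + 1/2 + 0 = 1/2

H(U,V) = -[(1/8)·log₂(1/8) + (1/2)·log₂(1/2) + (3/8)·log₂(3/8)]
  = 0.3750 + 0.5000 + 0.5306
  = 1.4056 bits
H(V) = -[(1/2)·log₂(1/2) + (1/2)·log₂(1/2)]
  = 0.5000 + 0.5000
  = 1.0000 bits

H(U|V) = 1.4056 - 1.0000 = 0.4056 bits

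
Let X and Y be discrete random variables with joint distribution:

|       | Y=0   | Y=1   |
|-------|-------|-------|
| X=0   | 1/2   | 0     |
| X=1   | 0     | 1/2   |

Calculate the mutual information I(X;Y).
Marginal P(X) (row sums):
  P(X=0) = 1/2 + 0 = 1/2
  P(X=1) = 0 + 1/2 = 1/2
Marginal P(Y) (column sums):
  P(Y=0) = 1/2 + 0 = 1/2
  P(Y=1) = 0 + 1/2 = 1/2

H(X) = -[(1/2)·log₂(1/2) + (1/2)·log₂(1/2)]
  = 0.5000 + 0.5000
  = 1.0000 bits
H(Y) = -[(1/2)·log₂(1/2) + (1/2)·log₂(1/2)]
  = 0.5000 + 0.5000
  = 1.0000 bits
H(X,Y) = -[(1/2)·log₂(1/2) + (1/2)·log₂(1/2)]
  = 0.5000 + 0.5000
  = 1.0000 bits

I(X;Y) = H(X) + H(Y) - H(X,Y)
  = 1.0000 + 1.0000 - 1.0000
  = 1.0000 bits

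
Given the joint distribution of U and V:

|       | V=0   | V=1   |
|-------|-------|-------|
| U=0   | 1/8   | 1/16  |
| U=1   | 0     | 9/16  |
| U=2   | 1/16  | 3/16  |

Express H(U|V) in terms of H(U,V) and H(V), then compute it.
H(U|V) = H(U,V) - H(V)

Marginal P(V) (column sums):
  P(V=0) = 1/8 + 0 + 1/16 = 3/16
  P(V=1) = 1/16 + 9/16 + 3/16 = 13/16

H(U,V) = -[(1/8)·log₂(1/8) + (1/16)·log₂(1/16) + (9/16)·log₂(9/16) + (1/16)·log₂(1/16) + (3/16)·log₂(3/16)]
  = 0.3750 + 0.2500 + 0.4669 + 0.2500 + 0.4528
  = 1.7947 bits
H(V) = -[(3/16)·log₂(3/16) + (13/16)·log₂(13/16)]
  = 0.4528 + 0.2434
  = 0.6962 bits

H(U|V) = 1.7947 - 0.6962 = 1.0985 bits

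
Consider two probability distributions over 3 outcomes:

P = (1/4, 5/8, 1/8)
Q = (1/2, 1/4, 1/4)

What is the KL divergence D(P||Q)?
D(P||Q) = Σ P(i) log₂(P(i)/Q(i))
  i=0: (1/4) × log₂((1/4)/(1/2)) = (1/4) × log₂(1/2) = -0.2500
  i=1: (5/8) × log₂((5/8)/(1/4)) = (5/8) × log₂(5/2) = 0.8262
  i=2: (1/8) × log₂((1/8)/(1/4)) = (1/8) × log₂(1/2) = -0.1250
D(P||Q) = -0.2500 + 0.8262 - 0.1250
  = 0.4512 bits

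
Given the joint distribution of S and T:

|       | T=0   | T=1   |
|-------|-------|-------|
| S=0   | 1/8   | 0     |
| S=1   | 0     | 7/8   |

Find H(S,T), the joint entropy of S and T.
H(S,T) = -Σ P(S,T) log₂ P(S,T), summed over the non-zero cells:
H(S,T) = -[(1/8)·log₂(1/8) + (7/8)·log₂(7/8)]
  = 0.3750 + 0.1686
  = 0.5436 bits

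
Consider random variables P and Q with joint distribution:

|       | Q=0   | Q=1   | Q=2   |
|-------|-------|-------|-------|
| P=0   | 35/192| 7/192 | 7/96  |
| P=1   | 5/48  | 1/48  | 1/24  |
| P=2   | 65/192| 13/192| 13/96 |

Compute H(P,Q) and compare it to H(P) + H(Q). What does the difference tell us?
Marginal P(P) (row sums):
  P(P=0) = 35/192 + 7/192 + 7/96 = 7/24
  P(P=1) = 5/48 + 1/48 + 1/24 = 1/6
  P(P=2) = 65/192 + 13/192 + 13/96 = 13/24
Marginal P(Q) (column sums):
  P(Q=0) = 35/192 + 5/48 + 65/192 = 5/8
  P(Q=1) = 7/192 + 1/48 + 13/192 = 1/8
  P(Q=2) = 7/96 + 1/24 + 13/96 = 1/4

H(P,Q) = -[(35/192)·log₂(35/192) + (7/192)·log₂(7/192) + (7/96)·log₂(7/96) + (5/48)·log₂(5/48) + (1/48)·log₂(1/48) + (1/24)·log₂(1/24) + (65/192)·log₂(65/192) + (13/192)·log₂(13/192) + (13/96)·log₂(13/96)]
  = 0.4476 + 0.1742 + 0.2755 + 0.3399 + 0.1164 + 0.1910 + 0.5290 + 0.2630 + 0.3906
  = 2.7272 bits
H(P) = -[(7/24)·log₂(7/24) + (1/6)·log₂(1/6) + (13/24)·log₂(13/24)]
  = 0.5185 + 0.4308 + 0.4791
  = 1.4284 bits
H(Q) = -[(5/8)·log₂(5/8) + (1/8)·log₂(1/8) + (1/4)·log₂(1/4)]
  = 0.4238 + 0.3750 + 0.5000
  = 1.2988 bits

H(P) + H(Q) = 1.4284 + 1.2988 = 2.7272 bits
Difference: H(P) + H(Q) - H(P,Q) = 2.7272 - 2.7272 = 0.0000 bits = I(P;Q)

The difference is the mutual information; it is 0 here, so P and Q are independent (the joint entropy equals the sum of the marginal entropies).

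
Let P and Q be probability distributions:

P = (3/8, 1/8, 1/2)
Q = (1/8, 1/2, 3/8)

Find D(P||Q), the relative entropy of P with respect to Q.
D(P||Q) = Σ P(i) log₂(P(i)/Q(i))
  i=0: (3/8) × log₂((3/8)/(1/8)) = (3/8) × log₂(3) = 0.5944
  i=1: (1/8) × log₂((1/8)/(1/2)) = (1/8) × log₂(1/4) = -0.2500
  i=2: (1/2) × log₂((1/2)/(3/8)) = (1/2) × log₂(4/3) = 0.2075
D(P||Q) = 0.5944 - 0.2500 + 0.2075
  = 0.5519 bits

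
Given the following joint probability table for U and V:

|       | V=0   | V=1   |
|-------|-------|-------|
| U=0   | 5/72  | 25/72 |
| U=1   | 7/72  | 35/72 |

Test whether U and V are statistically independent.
Marginal P(U) (row sums):
  P(U=0) = 5/72 + 25/72 = 5/12
  P(U=1) = 7/72 + 35/72 = 7/12
Marginal P(V) (column sums):
  P(V=0) = 5/72 + 7/72 = 1/6
  P(V=1) = 25/72 + 35/72 = 5/6

U and V are independent iff P(U=i,V=j) = P(U=i)·P(V=j) for every cell.
  P(U=0)·P(V=0) = 5/12 × 1/6 = 5/72 = P(U=0,V=0) ✓
  P(U=0)·P(V=1) = 5/12 × 5/6 = 25/72 = P(U=0,V=1) ✓
  P(U=1)·P(V=0) = 7/12 × 1/6 = 7/72 = P(U=1,V=0) ✓
  P(U=1)·P(V=1) = 7/12 × 5/6 = 35/72 = P(U=1,V=1) ✓

Yes, U and V are independent: every cell factors, so I(U;V) = 0 bits.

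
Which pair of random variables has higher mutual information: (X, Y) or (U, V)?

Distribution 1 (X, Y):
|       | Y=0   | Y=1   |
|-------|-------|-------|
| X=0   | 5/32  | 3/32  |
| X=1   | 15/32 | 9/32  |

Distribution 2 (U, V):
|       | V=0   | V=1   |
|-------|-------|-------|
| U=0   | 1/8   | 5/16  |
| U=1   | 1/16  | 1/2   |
Distribution 1 (X, Y):
Marginal P(X) (row sums):
  P(X=0) = 5/32 + 3/32 = 1/4
  P(X=1) = 15/32 + 9/32 = 3/4
Marginal P(Y) (column sums):
  P(Y=0) = 5/32 + 15/32 = 5/8
  P(Y=1) = 3/32 + 9/32 = 3/8

H(X) = -[(1/4)·log₂(1/4) + (3/4)·log₂(3/4)]
  = 0.5000 + 0.3113
  = 0.8113 bits
H(Y) = -[(5/8)·log₂(5/8) + (3/8)·log₂(3/8)]
  = 0.4238 + 0.5306
  = 0.9544 bits
H(X,Y) = -[(5/32)·log₂(5/32) + (3/32)·log₂(3/32) + (15/32)·log₂(15/32) + (9/32)·log₂(9/32)]
  = 0.4184 + 0.3202 + 0.5124 + 0.5147
  = 1.7657 bits

I(X;Y) = H(X) + H(Y) - H(X,Y)
  = 0.8113 + 0.9544 - 1.7657
  = 0.0000 bits

Distribution 2 (U, V):
Marginal P(U) (row sums):
  P(U=0) = 1/8 + 5/16 = 7/16
  P(U=1) = 1/16 + 1/2 = 9/16
Marginal P(V) (column sums):
  P(V=0) = 1/8 + 1/16 = 3/16
  P(V=1) = 5/16 + 1/2 = 13/16

H(U) = -[(7/16)·log₂(7/16) + (9/16)·log₂(9/16)]
  = 0.5218 + 0.4669
  = 0.9887 bits
H(V) = -[(3/16)·log₂(3/16) + (13/16)·log₂(13/16)]
  = 0.4528 + 0.2434
  = 0.6962 bits
H(U,V) = -[(1/8)·log₂(1/8) + (5/16)·log₂(5/16) + (1/16)·log₂(1/16) + (1/2)·log₂(1/2)]
  = 0.3750 + 0.5244 + 0.2500 + 0.5000
  = 1.6494 bits

I(U;V) = H(U) + H(V) - H(U,V)
  = 0.9887 + 0.6962 - 1.6494
  = 0.0355 bits

I(U;V) = 0.0355 bits > I(X;Y) = 0.0000 bits, so (U, V) has the higher mutual information (stronger dependence).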